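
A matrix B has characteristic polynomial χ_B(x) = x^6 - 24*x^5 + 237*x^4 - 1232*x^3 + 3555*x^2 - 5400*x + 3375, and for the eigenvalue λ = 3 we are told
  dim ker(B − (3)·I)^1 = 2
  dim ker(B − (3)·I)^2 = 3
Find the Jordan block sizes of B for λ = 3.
Block sizes for λ = 3: [2, 1]

From the dimensions of kernels of powers, the number of Jordan blocks of size at least j is d_j − d_{j−1} where d_j = dim ker(N^j) (with d_0 = 0). Computing the differences gives [2, 1].
The number of blocks of size exactly k is (#blocks of size ≥ k) − (#blocks of size ≥ k + 1), so the partition is: 1 block(s) of size 1, 1 block(s) of size 2.
In nonincreasing order the block sizes are [2, 1].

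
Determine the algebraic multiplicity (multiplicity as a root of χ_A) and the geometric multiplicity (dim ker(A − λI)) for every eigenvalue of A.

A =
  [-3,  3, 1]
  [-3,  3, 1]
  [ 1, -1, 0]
λ = 0: alg = 3, geom = 1

Step 1 — factor the characteristic polynomial to read off the algebraic multiplicities:
  χ_A(x) = x^3

Step 2 — compute geometric multiplicities via the rank-nullity identity g(λ) = n − rank(A − λI):
  rank(A − (0)·I) = 2, so dim ker(A − (0)·I) = n − 2 = 1

Summary:
  λ = 0: algebraic multiplicity = 3, geometric multiplicity = 1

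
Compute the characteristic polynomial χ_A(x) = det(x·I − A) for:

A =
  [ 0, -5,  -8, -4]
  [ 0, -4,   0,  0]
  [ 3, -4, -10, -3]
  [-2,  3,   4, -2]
x^4 + 16*x^3 + 96*x^2 + 256*x + 256

Expanding det(x·I − A) (e.g. by cofactor expansion or by noting that A is similar to its Jordan form J, which has the same characteristic polynomial as A) gives
  χ_A(x) = x^4 + 16*x^3 + 96*x^2 + 256*x + 256
which factors as (x + 4)^4. The eigenvalues (with algebraic multiplicities) are λ = -4 with multiplicity 4.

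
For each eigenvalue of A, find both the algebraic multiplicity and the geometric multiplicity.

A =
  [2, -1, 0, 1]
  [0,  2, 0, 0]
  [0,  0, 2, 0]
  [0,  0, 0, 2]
λ = 2: alg = 4, geom = 3

Step 1 — factor the characteristic polynomial to read off the algebraic multiplicities:
  χ_A(x) = (x - 2)^4

Step 2 — compute geometric multiplicities via the rank-nullity identity g(λ) = n − rank(A − λI):
  rank(A − (2)·I) = 1, so dim ker(A − (2)·I) = n − 1 = 3

Summary:
  λ = 2: algebraic multiplicity = 4, geometric multiplicity = 3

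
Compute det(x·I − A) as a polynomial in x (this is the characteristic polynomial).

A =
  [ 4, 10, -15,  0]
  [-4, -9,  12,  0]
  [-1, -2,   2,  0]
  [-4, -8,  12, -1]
x^4 + 4*x^3 + 6*x^2 + 4*x + 1

Expanding det(x·I − A) (e.g. by cofactor expansion or by noting that A is similar to its Jordan form J, which has the same characteristic polynomial as A) gives
  χ_A(x) = x^4 + 4*x^3 + 6*x^2 + 4*x + 1
which factors as (x + 1)^4. The eigenvalues (with algebraic multiplicities) are λ = -1 with multiplicity 4.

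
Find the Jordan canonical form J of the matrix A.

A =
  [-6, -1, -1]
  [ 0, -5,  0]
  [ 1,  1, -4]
J_2(-5) ⊕ J_1(-5)

The characteristic polynomial is
  det(x·I − A) = x^3 + 15*x^2 + 75*x + 125 = (x + 5)^3

Eigenvalues and multiplicities (the geometric multiplicity of λ is n − rank(A − λI), which equals the number of Jordan blocks for λ):
  λ = -5: algebraic multiplicity = 3, geometric multiplicity = 2

Determining the block sizes for each eigenvalue:
  λ = -5: 2 blocks summing to 3 forces exactly one block of size 2 and the rest size 1 → block sizes [2, 1]

Assembling the blocks gives a Jordan form
J =
  [-5,  1,  0]
  [ 0, -5,  0]
  [ 0,  0, -5]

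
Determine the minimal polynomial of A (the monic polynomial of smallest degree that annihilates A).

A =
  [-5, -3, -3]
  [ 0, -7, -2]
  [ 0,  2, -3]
x^2 + 10*x + 25

The characteristic polynomial is χ_A(x) = (x + 5)^3, so the eigenvalues are known. The minimal polynomial is
  m_A(x) = Π_λ (x − λ)^{k_λ}
where k_λ is the size of the *largest* Jordan block for λ (equivalently, the smallest k with (A − λI)^k v = 0 for every generalised eigenvector v of λ).

  λ = -5: largest Jordan block has size 2, contributing (x + 5)^2

So m_A(x) = (x + 5)^2 = x^2 + 10*x + 25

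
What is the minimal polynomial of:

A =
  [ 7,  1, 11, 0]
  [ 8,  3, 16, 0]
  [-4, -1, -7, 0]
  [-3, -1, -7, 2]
x^4 - 5*x^3 + 9*x^2 - 7*x + 2

The characteristic polynomial is χ_A(x) = (x - 2)*(x - 1)^3, so the eigenvalues are known. The minimal polynomial is
  m_A(x) = Π_λ (x − λ)^{k_λ}
where k_λ is the size of the *largest* Jordan block for λ (equivalently, the smallest k with (A − λI)^k v = 0 for every generalised eigenvector v of λ).

  λ = 1: largest Jordan block has size 3, contributing (x − 1)^3
  λ = 2: largest Jordan block has size 1, contributing (x − 2)

So m_A(x) = (x - 2)*(x - 1)^3 = x^4 - 5*x^3 + 9*x^2 - 7*x + 2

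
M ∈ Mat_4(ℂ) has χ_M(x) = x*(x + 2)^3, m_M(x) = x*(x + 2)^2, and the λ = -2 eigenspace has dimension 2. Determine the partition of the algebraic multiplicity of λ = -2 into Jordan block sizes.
Block sizes for λ = -2: [2, 1]

Step 1 — from the characteristic polynomial, algebraic multiplicity of λ = -2 is 3. From dim ker(M − (-2)·I) = 2, there are exactly 2 Jordan blocks for λ = -2.
Step 2 — from the minimal polynomial, the factor (x + 2)^2 tells us the largest block for λ = -2 has size 2.
Step 3 — with total size 3, 2 blocks, and largest block 2, the block sizes (in nonincreasing order) are [2, 1].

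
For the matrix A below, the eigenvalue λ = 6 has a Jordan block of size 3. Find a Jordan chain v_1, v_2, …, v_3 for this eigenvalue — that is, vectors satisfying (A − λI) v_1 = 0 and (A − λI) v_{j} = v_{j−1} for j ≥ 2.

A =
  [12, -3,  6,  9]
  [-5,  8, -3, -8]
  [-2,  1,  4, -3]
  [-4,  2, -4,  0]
A Jordan chain for λ = 6 of length 3:
v_1 = (3, -2, -1, -2)ᵀ
v_2 = (6, -5, -2, -4)ᵀ
v_3 = (1, 0, 0, 0)ᵀ

Let N = A − (6)·I. We want v_3 with N^3 v_3 = 0 but N^2 v_3 ≠ 0; then v_{j-1} := N · v_j for j = 3, …, 2.

Pick v_3 = (1, 0, 0, 0)ᵀ.
Then v_2 = N · v_3 = (6, -5, -2, -4)ᵀ.
Then v_1 = N · v_2 = (3, -2, -1, -2)ᵀ.

Sanity check: (A − (6)·I) v_1 = (0, 0, 0, 0)ᵀ = 0. ✓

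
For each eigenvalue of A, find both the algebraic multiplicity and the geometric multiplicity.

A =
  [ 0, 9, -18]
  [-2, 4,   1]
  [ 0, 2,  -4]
λ = 0: alg = 3, geom = 1

Step 1 — factor the characteristic polynomial to read off the algebraic multiplicities:
  χ_A(x) = x^3

Step 2 — compute geometric multiplicities via the rank-nullity identity g(λ) = n − rank(A − λI):
  rank(A − (0)·I) = 2, so dim ker(A − (0)·I) = n − 2 = 1

Summary:
  λ = 0: algebraic multiplicity = 3, geometric multiplicity = 1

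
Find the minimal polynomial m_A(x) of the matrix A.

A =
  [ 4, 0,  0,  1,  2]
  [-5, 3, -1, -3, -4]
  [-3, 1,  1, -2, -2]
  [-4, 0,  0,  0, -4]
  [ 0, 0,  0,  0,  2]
x^2 - 4*x + 4

The characteristic polynomial is χ_A(x) = (x - 2)^5, so the eigenvalues are known. The minimal polynomial is
  m_A(x) = Π_λ (x − λ)^{k_λ}
where k_λ is the size of the *largest* Jordan block for λ (equivalently, the smallest k with (A − λI)^k v = 0 for every generalised eigenvector v of λ).

  λ = 2: largest Jordan block has size 2, contributing (x − 2)^2

So m_A(x) = (x - 2)^2 = x^2 - 4*x + 4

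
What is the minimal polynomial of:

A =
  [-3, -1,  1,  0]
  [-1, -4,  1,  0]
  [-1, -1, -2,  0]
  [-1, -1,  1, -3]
x^3 + 9*x^2 + 27*x + 27

The characteristic polynomial is χ_A(x) = (x + 3)^4, so the eigenvalues are known. The minimal polynomial is
  m_A(x) = Π_λ (x − λ)^{k_λ}
where k_λ is the size of the *largest* Jordan block for λ (equivalently, the smallest k with (A − λI)^k v = 0 for every generalised eigenvector v of λ).

  λ = -3: largest Jordan block has size 3, contributing (x + 3)^3

So m_A(x) = (x + 3)^3 = x^3 + 9*x^2 + 27*x + 27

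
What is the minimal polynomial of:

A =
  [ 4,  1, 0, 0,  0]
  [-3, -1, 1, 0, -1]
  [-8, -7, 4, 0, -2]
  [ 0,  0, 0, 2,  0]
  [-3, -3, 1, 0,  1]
x^3 - 6*x^2 + 12*x - 8

The characteristic polynomial is χ_A(x) = (x - 2)^5, so the eigenvalues are known. The minimal polynomial is
  m_A(x) = Π_λ (x − λ)^{k_λ}
where k_λ is the size of the *largest* Jordan block for λ (equivalently, the smallest k with (A − λI)^k v = 0 for every generalised eigenvector v of λ).

  λ = 2: largest Jordan block has size 3, contributing (x − 2)^3

So m_A(x) = (x - 2)^3 = x^3 - 6*x^2 + 12*x - 8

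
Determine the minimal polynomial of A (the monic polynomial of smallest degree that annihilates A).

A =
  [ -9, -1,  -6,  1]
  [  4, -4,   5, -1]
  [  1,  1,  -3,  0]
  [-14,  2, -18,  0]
x^3 + 12*x^2 + 48*x + 64

The characteristic polynomial is χ_A(x) = (x + 4)^4, so the eigenvalues are known. The minimal polynomial is
  m_A(x) = Π_λ (x − λ)^{k_λ}
where k_λ is the size of the *largest* Jordan block for λ (equivalently, the smallest k with (A − λI)^k v = 0 for every generalised eigenvector v of λ).

  λ = -4: largest Jordan block has size 3, contributing (x + 4)^3

So m_A(x) = (x + 4)^3 = x^3 + 12*x^2 + 48*x + 64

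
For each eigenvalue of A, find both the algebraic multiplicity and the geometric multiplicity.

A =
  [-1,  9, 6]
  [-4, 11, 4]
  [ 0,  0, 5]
λ = 5: alg = 3, geom = 2

Step 1 — factor the characteristic polynomial to read off the algebraic multiplicities:
  χ_A(x) = (x - 5)^3

Step 2 — compute geometric multiplicities via the rank-nullity identity g(λ) = n − rank(A − λI):
  rank(A − (5)·I) = 1, so dim ker(A − (5)·I) = n − 1 = 2

Summary:
  λ = 5: algebraic multiplicity = 3, geometric multiplicity = 2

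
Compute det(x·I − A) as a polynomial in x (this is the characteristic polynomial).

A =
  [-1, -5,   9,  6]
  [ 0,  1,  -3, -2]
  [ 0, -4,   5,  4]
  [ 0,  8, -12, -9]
x^4 + 4*x^3 + 6*x^2 + 4*x + 1

Expanding det(x·I − A) (e.g. by cofactor expansion or by noting that A is similar to its Jordan form J, which has the same characteristic polynomial as A) gives
  χ_A(x) = x^4 + 4*x^3 + 6*x^2 + 4*x + 1
which factors as (x + 1)^4. The eigenvalues (with algebraic multiplicities) are λ = -1 with multiplicity 4.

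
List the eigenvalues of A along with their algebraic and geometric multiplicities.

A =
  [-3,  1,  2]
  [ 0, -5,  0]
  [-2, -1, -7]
λ = -5: alg = 3, geom = 2

Step 1 — factor the characteristic polynomial to read off the algebraic multiplicities:
  χ_A(x) = (x + 5)^3

Step 2 — compute geometric multiplicities via the rank-nullity identity g(λ) = n − rank(A − λI):
  rank(A − (-5)·I) = 1, so dim ker(A − (-5)·I) = n − 1 = 2

Summary:
  λ = -5: algebraic multiplicity = 3, geometric multiplicity = 2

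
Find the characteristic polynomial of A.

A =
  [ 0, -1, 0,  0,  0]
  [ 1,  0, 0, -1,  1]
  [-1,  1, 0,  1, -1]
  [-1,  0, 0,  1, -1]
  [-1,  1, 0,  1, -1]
x^5

Expanding det(x·I − A) (e.g. by cofactor expansion or by noting that A is similar to its Jordan form J, which has the same characteristic polynomial as A) gives
  χ_A(x) = x^5
which factors as x^5. The eigenvalues (with algebraic multiplicities) are λ = 0 with multiplicity 5.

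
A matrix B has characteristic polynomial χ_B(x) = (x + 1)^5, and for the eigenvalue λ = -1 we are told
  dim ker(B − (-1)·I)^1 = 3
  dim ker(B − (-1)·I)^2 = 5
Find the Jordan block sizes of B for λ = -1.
Block sizes for λ = -1: [2, 2, 1]

From the dimensions of kernels of powers, the number of Jordan blocks of size at least j is d_j − d_{j−1} where d_j = dim ker(N^j) (with d_0 = 0). Computing the differences gives [3, 2].
The number of blocks of size exactly k is (#blocks of size ≥ k) − (#blocks of size ≥ k + 1), so the partition is: 1 block(s) of size 1, 2 block(s) of size 2.
In nonincreasing order the block sizes are [2, 2, 1].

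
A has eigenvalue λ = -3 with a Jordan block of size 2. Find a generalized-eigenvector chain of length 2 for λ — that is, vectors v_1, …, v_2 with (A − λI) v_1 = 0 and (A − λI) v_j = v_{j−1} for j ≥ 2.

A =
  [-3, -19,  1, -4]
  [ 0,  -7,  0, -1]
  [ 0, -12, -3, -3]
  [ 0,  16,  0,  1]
A Jordan chain for λ = -3 of length 2:
v_1 = (-19, -4, -12, 16)ᵀ
v_2 = (0, 1, 0, 0)ᵀ

Let N = A − (-3)·I. We want v_2 with N^2 v_2 = 0 but N^1 v_2 ≠ 0; then v_{j-1} := N · v_j for j = 2, …, 2.

Pick v_2 = (0, 1, 0, 0)ᵀ.
Then v_1 = N · v_2 = (-19, -4, -12, 16)ᵀ.

Sanity check: (A − (-3)·I) v_1 = (0, 0, 0, 0)ᵀ = 0. ✓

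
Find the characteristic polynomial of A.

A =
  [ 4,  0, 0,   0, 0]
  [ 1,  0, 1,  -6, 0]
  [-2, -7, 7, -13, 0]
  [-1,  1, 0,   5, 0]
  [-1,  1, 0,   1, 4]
x^5 - 20*x^4 + 160*x^3 - 640*x^2 + 1280*x - 1024

Expanding det(x·I − A) (e.g. by cofactor expansion or by noting that A is similar to its Jordan form J, which has the same characteristic polynomial as A) gives
  χ_A(x) = x^5 - 20*x^4 + 160*x^3 - 640*x^2 + 1280*x - 1024
which factors as (x - 4)^5. The eigenvalues (with algebraic multiplicities) are λ = 4 with multiplicity 5.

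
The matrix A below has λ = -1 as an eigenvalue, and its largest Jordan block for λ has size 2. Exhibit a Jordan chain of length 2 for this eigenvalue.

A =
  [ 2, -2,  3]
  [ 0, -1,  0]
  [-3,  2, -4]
A Jordan chain for λ = -1 of length 2:
v_1 = (3, 0, -3)ᵀ
v_2 = (1, 0, 0)ᵀ

Let N = A − (-1)·I. We want v_2 with N^2 v_2 = 0 but N^1 v_2 ≠ 0; then v_{j-1} := N · v_j for j = 2, …, 2.

Pick v_2 = (1, 0, 0)ᵀ.
Then v_1 = N · v_2 = (3, 0, -3)ᵀ.

Sanity check: (A − (-1)·I) v_1 = (0, 0, 0)ᵀ = 0. ✓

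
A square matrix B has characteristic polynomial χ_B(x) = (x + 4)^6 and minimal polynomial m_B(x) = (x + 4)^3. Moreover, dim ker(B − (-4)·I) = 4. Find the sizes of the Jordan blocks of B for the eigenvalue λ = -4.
Block sizes for λ = -4: [3, 1, 1, 1]

Step 1 — from the characteristic polynomial, algebraic multiplicity of λ = -4 is 6. From dim ker(B − (-4)·I) = 4, there are exactly 4 Jordan blocks for λ = -4.
Step 2 — from the minimal polynomial, the factor (x + 4)^3 tells us the largest block for λ = -4 has size 3.
Step 3 — with total size 6, 4 blocks, and largest block 3, the block sizes (in nonincreasing order) are [3, 1, 1, 1].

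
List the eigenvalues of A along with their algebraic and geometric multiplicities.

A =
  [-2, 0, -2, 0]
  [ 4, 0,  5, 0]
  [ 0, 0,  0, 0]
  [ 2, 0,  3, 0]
λ = -2: alg = 1, geom = 1; λ = 0: alg = 3, geom = 2

Step 1 — factor the characteristic polynomial to read off the algebraic multiplicities:
  χ_A(x) = x^3*(x + 2)

Step 2 — compute geometric multiplicities via the rank-nullity identity g(λ) = n − rank(A − λI):
  rank(A − (-2)·I) = 3, so dim ker(A − (-2)·I) = n − 3 = 1
  rank(A − (0)·I) = 2, so dim ker(A − (0)·I) = n − 2 = 2

Summary:
  λ = -2: algebraic multiplicity = 1, geometric multiplicity = 1
  λ = 0: algebraic multiplicity = 3, geometric multiplicity = 2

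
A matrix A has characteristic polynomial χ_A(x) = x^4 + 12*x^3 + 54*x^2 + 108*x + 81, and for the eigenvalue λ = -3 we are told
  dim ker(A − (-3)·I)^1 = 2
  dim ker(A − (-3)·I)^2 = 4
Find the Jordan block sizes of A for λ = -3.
Block sizes for λ = -3: [2, 2]

From the dimensions of kernels of powers, the number of Jordan blocks of size at least j is d_j − d_{j−1} where d_j = dim ker(N^j) (with d_0 = 0). Computing the differences gives [2, 2].
The number of blocks of size exactly k is (#blocks of size ≥ k) − (#blocks of size ≥ k + 1), so the partition is: 2 block(s) of size 2.
In nonincreasing order the block sizes are [2, 2].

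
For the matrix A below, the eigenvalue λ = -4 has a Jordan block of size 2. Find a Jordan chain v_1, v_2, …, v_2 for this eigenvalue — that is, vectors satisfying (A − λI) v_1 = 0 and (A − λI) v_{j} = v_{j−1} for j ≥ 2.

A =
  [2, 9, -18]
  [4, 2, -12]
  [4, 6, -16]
A Jordan chain for λ = -4 of length 2:
v_1 = (6, 4, 4)ᵀ
v_2 = (1, 0, 0)ᵀ

Let N = A − (-4)·I. We want v_2 with N^2 v_2 = 0 but N^1 v_2 ≠ 0; then v_{j-1} := N · v_j for j = 2, …, 2.

Pick v_2 = (1, 0, 0)ᵀ.
Then v_1 = N · v_2 = (6, 4, 4)ᵀ.

Sanity check: (A − (-4)·I) v_1 = (0, 0, 0)ᵀ = 0. ✓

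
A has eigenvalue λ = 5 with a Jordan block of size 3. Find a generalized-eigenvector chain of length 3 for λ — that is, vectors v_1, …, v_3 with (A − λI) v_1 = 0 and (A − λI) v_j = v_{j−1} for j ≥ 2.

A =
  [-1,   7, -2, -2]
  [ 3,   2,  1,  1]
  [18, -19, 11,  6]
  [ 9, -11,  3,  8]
A Jordan chain for λ = 5 of length 3:
v_1 = (3, 0, -3, -6)ᵀ
v_2 = (-6, 3, 18, 9)ᵀ
v_3 = (1, 0, 0, 0)ᵀ

Let N = A − (5)·I. We want v_3 with N^3 v_3 = 0 but N^2 v_3 ≠ 0; then v_{j-1} := N · v_j for j = 3, …, 2.

Pick v_3 = (1, 0, 0, 0)ᵀ.
Then v_2 = N · v_3 = (-6, 3, 18, 9)ᵀ.
Then v_1 = N · v_2 = (3, 0, -3, -6)ᵀ.

Sanity check: (A − (5)·I) v_1 = (0, 0, 0, 0)ᵀ = 0. ✓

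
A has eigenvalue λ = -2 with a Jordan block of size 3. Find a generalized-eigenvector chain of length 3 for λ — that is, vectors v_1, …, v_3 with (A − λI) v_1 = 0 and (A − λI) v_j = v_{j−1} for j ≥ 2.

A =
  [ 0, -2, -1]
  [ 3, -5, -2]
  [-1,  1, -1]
A Jordan chain for λ = -2 of length 3:
v_1 = (-1, -1, 0)ᵀ
v_2 = (2, 3, -1)ᵀ
v_3 = (1, 0, 0)ᵀ

Let N = A − (-2)·I. We want v_3 with N^3 v_3 = 0 but N^2 v_3 ≠ 0; then v_{j-1} := N · v_j for j = 3, …, 2.

Pick v_3 = (1, 0, 0)ᵀ.
Then v_2 = N · v_3 = (2, 3, -1)ᵀ.
Then v_1 = N · v_2 = (-1, -1, 0)ᵀ.

Sanity check: (A − (-2)·I) v_1 = (0, 0, 0)ᵀ = 0. ✓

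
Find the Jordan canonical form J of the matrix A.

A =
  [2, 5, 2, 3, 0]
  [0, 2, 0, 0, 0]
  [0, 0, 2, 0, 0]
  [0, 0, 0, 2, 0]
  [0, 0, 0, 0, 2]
J_2(2) ⊕ J_1(2) ⊕ J_1(2) ⊕ J_1(2)

The characteristic polynomial is
  det(x·I − A) = x^5 - 10*x^4 + 40*x^3 - 80*x^2 + 80*x - 32 = (x - 2)^5

Eigenvalues and multiplicities (the geometric multiplicity of λ is n − rank(A − λI), which equals the number of Jordan blocks for λ):
  λ = 2: algebraic multiplicity = 5, geometric multiplicity = 4

Determining the block sizes for each eigenvalue:
  λ = 2: 4 blocks summing to 5 forces exactly one block of size 2 and the rest size 1 → block sizes [2, 1, 1, 1]

Assembling the blocks gives a Jordan form
J =
  [2, 1, 0, 0, 0]
  [0, 2, 0, 0, 0]
  [0, 0, 2, 0, 0]
  [0, 0, 0, 2, 0]
  [0, 0, 0, 0, 2]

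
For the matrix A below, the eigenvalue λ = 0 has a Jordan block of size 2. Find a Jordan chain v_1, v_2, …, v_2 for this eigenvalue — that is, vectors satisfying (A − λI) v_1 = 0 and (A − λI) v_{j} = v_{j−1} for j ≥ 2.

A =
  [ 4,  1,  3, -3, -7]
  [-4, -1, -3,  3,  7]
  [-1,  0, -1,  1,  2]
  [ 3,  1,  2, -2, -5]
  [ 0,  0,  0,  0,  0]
A Jordan chain for λ = 0 of length 2:
v_1 = (4, -4, -1, 3, 0)ᵀ
v_2 = (1, 0, 0, 0, 0)ᵀ

Let N = A − (0)·I. We want v_2 with N^2 v_2 = 0 but N^1 v_2 ≠ 0; then v_{j-1} := N · v_j for j = 2, …, 2.

Pick v_2 = (1, 0, 0, 0, 0)ᵀ.
Then v_1 = N · v_2 = (4, -4, -1, 3, 0)ᵀ.

Sanity check: (A − (0)·I) v_1 = (0, 0, 0, 0, 0)ᵀ = 0. ✓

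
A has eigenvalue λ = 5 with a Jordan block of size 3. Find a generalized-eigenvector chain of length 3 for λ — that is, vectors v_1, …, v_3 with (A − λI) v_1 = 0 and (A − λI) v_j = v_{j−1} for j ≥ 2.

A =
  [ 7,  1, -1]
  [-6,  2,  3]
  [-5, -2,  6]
A Jordan chain for λ = 5 of length 3:
v_1 = (3, -9, -3)ᵀ
v_2 = (2, -6, -5)ᵀ
v_3 = (1, 0, 0)ᵀ

Let N = A − (5)·I. We want v_3 with N^3 v_3 = 0 but N^2 v_3 ≠ 0; then v_{j-1} := N · v_j for j = 3, …, 2.

Pick v_3 = (1, 0, 0)ᵀ.
Then v_2 = N · v_3 = (2, -6, -5)ᵀ.
Then v_1 = N · v_2 = (3, -9, -3)ᵀ.

Sanity check: (A − (5)·I) v_1 = (0, 0, 0)ᵀ = 0. ✓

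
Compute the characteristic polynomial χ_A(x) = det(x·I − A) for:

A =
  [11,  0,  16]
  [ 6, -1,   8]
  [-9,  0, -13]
x^3 + 3*x^2 + 3*x + 1

Expanding det(x·I − A) (e.g. by cofactor expansion or by noting that A is similar to its Jordan form J, which has the same characteristic polynomial as A) gives
  χ_A(x) = x^3 + 3*x^2 + 3*x + 1
which factors as (x + 1)^3. The eigenvalues (with algebraic multiplicities) are λ = -1 with multiplicity 3.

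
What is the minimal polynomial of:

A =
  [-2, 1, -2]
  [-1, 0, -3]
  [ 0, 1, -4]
x^3 + 6*x^2 + 12*x + 8

The characteristic polynomial is χ_A(x) = (x + 2)^3, so the eigenvalues are known. The minimal polynomial is
  m_A(x) = Π_λ (x − λ)^{k_λ}
where k_λ is the size of the *largest* Jordan block for λ (equivalently, the smallest k with (A − λI)^k v = 0 for every generalised eigenvector v of λ).

  λ = -2: largest Jordan block has size 3, contributing (x + 2)^3

So m_A(x) = (x + 2)^3 = x^3 + 6*x^2 + 12*x + 8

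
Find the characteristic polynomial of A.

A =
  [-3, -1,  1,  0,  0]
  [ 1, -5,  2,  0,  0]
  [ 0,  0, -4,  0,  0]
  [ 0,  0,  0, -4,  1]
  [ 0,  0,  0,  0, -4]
x^5 + 20*x^4 + 160*x^3 + 640*x^2 + 1280*x + 1024

Expanding det(x·I − A) (e.g. by cofactor expansion or by noting that A is similar to its Jordan form J, which has the same characteristic polynomial as A) gives
  χ_A(x) = x^5 + 20*x^4 + 160*x^3 + 640*x^2 + 1280*x + 1024
which factors as (x + 4)^5. The eigenvalues (with algebraic multiplicities) are λ = -4 with multiplicity 5.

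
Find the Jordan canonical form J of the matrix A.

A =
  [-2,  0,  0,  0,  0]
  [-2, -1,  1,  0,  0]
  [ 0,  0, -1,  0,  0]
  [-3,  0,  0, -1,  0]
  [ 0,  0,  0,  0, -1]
J_1(-2) ⊕ J_2(-1) ⊕ J_1(-1) ⊕ J_1(-1)

The characteristic polynomial is
  det(x·I − A) = x^5 + 6*x^4 + 14*x^3 + 16*x^2 + 9*x + 2 = (x + 1)^4*(x + 2)

Eigenvalues and multiplicities (the geometric multiplicity of λ is n − rank(A − λI), which equals the number of Jordan blocks for λ):
  λ = -2: algebraic multiplicity = 1, geometric multiplicity = 1
  λ = -1: algebraic multiplicity = 4, geometric multiplicity = 3

Determining the block sizes for each eigenvalue:
  λ = -2: one block (gm = 1), so the single block has size am = 1 → block sizes [1]
  λ = -1: 3 blocks summing to 4 forces exactly one block of size 2 and the rest size 1 → block sizes [2, 1, 1]

Assembling the blocks gives a Jordan form
J =
  [-2,  0,  0,  0,  0]
  [ 0, -1,  1,  0,  0]
  [ 0,  0, -1,  0,  0]
  [ 0,  0,  0, -1,  0]
  [ 0,  0,  0,  0, -1]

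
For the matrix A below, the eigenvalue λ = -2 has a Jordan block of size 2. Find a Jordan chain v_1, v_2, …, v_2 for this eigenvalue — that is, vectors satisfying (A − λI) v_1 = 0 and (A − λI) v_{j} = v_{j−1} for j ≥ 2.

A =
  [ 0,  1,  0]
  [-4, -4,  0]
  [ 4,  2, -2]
A Jordan chain for λ = -2 of length 2:
v_1 = (2, -4, 4)ᵀ
v_2 = (1, 0, 0)ᵀ

Let N = A − (-2)·I. We want v_2 with N^2 v_2 = 0 but N^1 v_2 ≠ 0; then v_{j-1} := N · v_j for j = 2, …, 2.

Pick v_2 = (1, 0, 0)ᵀ.
Then v_1 = N · v_2 = (2, -4, 4)ᵀ.

Sanity check: (A − (-2)·I) v_1 = (0, 0, 0)ᵀ = 0. ✓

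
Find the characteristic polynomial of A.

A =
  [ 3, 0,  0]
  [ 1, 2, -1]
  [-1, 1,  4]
x^3 - 9*x^2 + 27*x - 27

Expanding det(x·I − A) (e.g. by cofactor expansion or by noting that A is similar to its Jordan form J, which has the same characteristic polynomial as A) gives
  χ_A(x) = x^3 - 9*x^2 + 27*x - 27
which factors as (x - 3)^3. The eigenvalues (with algebraic multiplicities) are λ = 3 with multiplicity 3.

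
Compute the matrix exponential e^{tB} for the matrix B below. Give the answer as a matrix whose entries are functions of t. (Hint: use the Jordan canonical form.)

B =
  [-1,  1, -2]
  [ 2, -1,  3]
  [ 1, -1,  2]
e^{tB} =
  [t^2/2 - t + 1, t, t^2/2 - 2*t]
  [-t^2/2 + 2*t, 1 - t, -t^2/2 + 3*t]
  [-t^2/2 + t, -t, -t^2/2 + 2*t + 1]

Strategy: write B = P · J · P⁻¹ where J is a Jordan canonical form, so e^{tB} = P · e^{tJ} · P⁻¹, and e^{tJ} can be computed block-by-block.

B has Jordan form
J =
  [0, 1, 0]
  [0, 0, 1]
  [0, 0, 0]
(up to reordering of blocks).

Per-block formulas:
  For a 3×3 Jordan block J_3(0): exp(t · J_3(0)) = e^(0t)·(I + t·N + (t^2/2)·N^2), where N is the 3×3 nilpotent shift.

After assembling e^{tJ} and conjugating by P, we get:

e^{tB} =
  [t^2/2 - t + 1, t, t^2/2 - 2*t]
  [-t^2/2 + 2*t, 1 - t, -t^2/2 + 3*t]
  [-t^2/2 + t, -t, -t^2/2 + 2*t + 1]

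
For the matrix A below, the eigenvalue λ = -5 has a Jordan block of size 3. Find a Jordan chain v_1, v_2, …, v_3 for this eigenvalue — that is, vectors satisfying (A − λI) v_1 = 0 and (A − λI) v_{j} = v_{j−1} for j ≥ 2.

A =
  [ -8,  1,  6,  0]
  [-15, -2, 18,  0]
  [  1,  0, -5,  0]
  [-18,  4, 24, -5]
A Jordan chain for λ = -5 of length 3:
v_1 = (0, 18, -3, 18)ᵀ
v_2 = (-3, -15, 1, -18)ᵀ
v_3 = (1, 0, 0, 0)ᵀ

Let N = A − (-5)·I. We want v_3 with N^3 v_3 = 0 but N^2 v_3 ≠ 0; then v_{j-1} := N · v_j for j = 3, …, 2.

Pick v_3 = (1, 0, 0, 0)ᵀ.
Then v_2 = N · v_3 = (-3, -15, 1, -18)ᵀ.
Then v_1 = N · v_2 = (0, 18, -3, 18)ᵀ.

Sanity check: (A − (-5)·I) v_1 = (0, 0, 0, 0)ᵀ = 0. ✓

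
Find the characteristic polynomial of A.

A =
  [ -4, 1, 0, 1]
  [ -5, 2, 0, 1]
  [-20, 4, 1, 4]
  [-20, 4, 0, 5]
x^4 - 4*x^3 + 6*x^2 - 4*x + 1

Expanding det(x·I − A) (e.g. by cofactor expansion or by noting that A is similar to its Jordan form J, which has the same characteristic polynomial as A) gives
  χ_A(x) = x^4 - 4*x^3 + 6*x^2 - 4*x + 1
which factors as (x - 1)^4. The eigenvalues (with algebraic multiplicities) are λ = 1 with multiplicity 4.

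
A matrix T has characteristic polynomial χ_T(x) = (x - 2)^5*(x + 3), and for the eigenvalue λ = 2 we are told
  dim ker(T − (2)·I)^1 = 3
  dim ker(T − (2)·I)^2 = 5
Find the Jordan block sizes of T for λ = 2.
Block sizes for λ = 2: [2, 2, 1]

From the dimensions of kernels of powers, the number of Jordan blocks of size at least j is d_j − d_{j−1} where d_j = dim ker(N^j) (with d_0 = 0). Computing the differences gives [3, 2].
The number of blocks of size exactly k is (#blocks of size ≥ k) − (#blocks of size ≥ k + 1), so the partition is: 1 block(s) of size 1, 2 block(s) of size 2.
In nonincreasing order the block sizes are [2, 2, 1].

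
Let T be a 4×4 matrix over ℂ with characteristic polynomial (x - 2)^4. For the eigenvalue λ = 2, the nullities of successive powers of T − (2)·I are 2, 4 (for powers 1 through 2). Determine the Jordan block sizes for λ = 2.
Block sizes for λ = 2: [2, 2]

From the dimensions of kernels of powers, the number of Jordan blocks of size at least j is d_j − d_{j−1} where d_j = dim ker(N^j) (with d_0 = 0). Computing the differences gives [2, 2].
The number of blocks of size exactly k is (#blocks of size ≥ k) − (#blocks of size ≥ k + 1), so the partition is: 2 block(s) of size 2.
In nonincreasing order the block sizes are [2, 2].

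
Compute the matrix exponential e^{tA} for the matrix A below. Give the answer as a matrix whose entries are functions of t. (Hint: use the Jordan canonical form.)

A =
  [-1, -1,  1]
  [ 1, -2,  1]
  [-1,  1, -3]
e^{tA} =
  [-t^2*exp(-2*t)/2 + t*exp(-2*t) + exp(-2*t), -t*exp(-2*t), -t^2*exp(-2*t)/2 + t*exp(-2*t)]
  [t*exp(-2*t), exp(-2*t), t*exp(-2*t)]
  [t^2*exp(-2*t)/2 - t*exp(-2*t), t*exp(-2*t), t^2*exp(-2*t)/2 - t*exp(-2*t) + exp(-2*t)]

Strategy: write A = P · J · P⁻¹ where J is a Jordan canonical form, so e^{tA} = P · e^{tJ} · P⁻¹, and e^{tJ} can be computed block-by-block.

A has Jordan form
J =
  [-2,  1,  0]
  [ 0, -2,  1]
  [ 0,  0, -2]
(up to reordering of blocks).

Per-block formulas:
  For a 3×3 Jordan block J_3(-2): exp(t · J_3(-2)) = e^(-2t)·(I + t·N + (t^2/2)·N^2), where N is the 3×3 nilpotent shift.

After assembling e^{tJ} and conjugating by P, we get:

e^{tA} =
  [-t^2*exp(-2*t)/2 + t*exp(-2*t) + exp(-2*t), -t*exp(-2*t), -t^2*exp(-2*t)/2 + t*exp(-2*t)]
  [t*exp(-2*t), exp(-2*t), t*exp(-2*t)]
  [t^2*exp(-2*t)/2 - t*exp(-2*t), t*exp(-2*t), t^2*exp(-2*t)/2 - t*exp(-2*t) + exp(-2*t)]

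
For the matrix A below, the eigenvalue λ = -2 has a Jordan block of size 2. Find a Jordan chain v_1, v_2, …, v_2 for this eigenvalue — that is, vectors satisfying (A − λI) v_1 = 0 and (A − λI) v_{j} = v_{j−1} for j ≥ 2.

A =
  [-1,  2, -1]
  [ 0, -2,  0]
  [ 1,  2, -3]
A Jordan chain for λ = -2 of length 2:
v_1 = (1, 0, 1)ᵀ
v_2 = (1, 0, 0)ᵀ

Let N = A − (-2)·I. We want v_2 with N^2 v_2 = 0 but N^1 v_2 ≠ 0; then v_{j-1} := N · v_j for j = 2, …, 2.

Pick v_2 = (1, 0, 0)ᵀ.
Then v_1 = N · v_2 = (1, 0, 1)ᵀ.

Sanity check: (A − (-2)·I) v_1 = (0, 0, 0)ᵀ = 0. ✓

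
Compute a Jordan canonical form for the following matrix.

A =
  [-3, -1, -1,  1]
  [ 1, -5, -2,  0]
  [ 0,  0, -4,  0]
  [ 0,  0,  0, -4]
J_3(-4) ⊕ J_1(-4)

The characteristic polynomial is
  det(x·I − A) = x^4 + 16*x^3 + 96*x^2 + 256*x + 256 = (x + 4)^4

Eigenvalues and multiplicities (the geometric multiplicity of λ is n − rank(A − λI), which equals the number of Jordan blocks for λ):
  λ = -4: algebraic multiplicity = 4, geometric multiplicity = 2

Determining the block sizes for each eigenvalue:
  λ = -4: with am = 4 and gm = 2, the partition is not yet determined (e.g. several partitions of 4 into 2 parts exist). Let N = A − (-4)·I. Computing rank(N^1) = 2, rank(N^2) = 1, rank(N^3) = 0; the number of blocks of size ≥ j is rank(N^{j−1}) − rank(N^j), giving [2, 1, 1]. So we have 1 block(s) of size 3, 1 block(s) of size 1 → block sizes [3, 1]

Assembling the blocks gives a Jordan form
J =
  [-4,  1,  0,  0]
  [ 0, -4,  1,  0]
  [ 0,  0, -4,  0]
  [ 0,  0,  0, -4]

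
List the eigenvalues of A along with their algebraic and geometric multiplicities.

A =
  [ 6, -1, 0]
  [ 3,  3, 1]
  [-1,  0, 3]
λ = 4: alg = 3, geom = 1

Step 1 — factor the characteristic polynomial to read off the algebraic multiplicities:
  χ_A(x) = (x - 4)^3

Step 2 — compute geometric multiplicities via the rank-nullity identity g(λ) = n − rank(A − λI):
  rank(A − (4)·I) = 2, so dim ker(A − (4)·I) = n − 2 = 1

Summary:
  λ = 4: algebraic multiplicity = 3, geometric multiplicity = 1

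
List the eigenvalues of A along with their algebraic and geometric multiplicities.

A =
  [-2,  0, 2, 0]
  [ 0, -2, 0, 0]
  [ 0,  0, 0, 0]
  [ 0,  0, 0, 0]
λ = -2: alg = 2, geom = 2; λ = 0: alg = 2, geom = 2

Step 1 — factor the characteristic polynomial to read off the algebraic multiplicities:
  χ_A(x) = x^2*(x + 2)^2

Step 2 — compute geometric multiplicities via the rank-nullity identity g(λ) = n − rank(A − λI):
  rank(A − (-2)·I) = 2, so dim ker(A − (-2)·I) = n − 2 = 2
  rank(A − (0)·I) = 2, so dim ker(A − (0)·I) = n − 2 = 2

Summary:
  λ = -2: algebraic multiplicity = 2, geometric multiplicity = 2
  λ = 0: algebraic multiplicity = 2, geometric multiplicity = 2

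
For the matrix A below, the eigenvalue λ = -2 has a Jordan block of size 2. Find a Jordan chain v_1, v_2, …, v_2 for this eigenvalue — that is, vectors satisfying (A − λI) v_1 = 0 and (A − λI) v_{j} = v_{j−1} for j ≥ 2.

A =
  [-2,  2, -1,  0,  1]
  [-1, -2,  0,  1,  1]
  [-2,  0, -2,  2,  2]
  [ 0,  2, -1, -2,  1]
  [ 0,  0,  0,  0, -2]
A Jordan chain for λ = -2 of length 2:
v_1 = (0, -1, -2, 0, 0)ᵀ
v_2 = (1, 0, 0, 0, 0)ᵀ

Let N = A − (-2)·I. We want v_2 with N^2 v_2 = 0 but N^1 v_2 ≠ 0; then v_{j-1} := N · v_j for j = 2, …, 2.

Pick v_2 = (1, 0, 0, 0, 0)ᵀ.
Then v_1 = N · v_2 = (0, -1, -2, 0, 0)ᵀ.

Sanity check: (A − (-2)·I) v_1 = (0, 0, 0, 0, 0)ᵀ = 0. ✓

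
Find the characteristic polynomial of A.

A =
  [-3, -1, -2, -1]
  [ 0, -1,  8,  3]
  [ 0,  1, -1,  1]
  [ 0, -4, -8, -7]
x^4 + 12*x^3 + 54*x^2 + 108*x + 81

Expanding det(x·I − A) (e.g. by cofactor expansion or by noting that A is similar to its Jordan form J, which has the same characteristic polynomial as A) gives
  χ_A(x) = x^4 + 12*x^3 + 54*x^2 + 108*x + 81
which factors as (x + 3)^4. The eigenvalues (with algebraic multiplicities) are λ = -3 with multiplicity 4.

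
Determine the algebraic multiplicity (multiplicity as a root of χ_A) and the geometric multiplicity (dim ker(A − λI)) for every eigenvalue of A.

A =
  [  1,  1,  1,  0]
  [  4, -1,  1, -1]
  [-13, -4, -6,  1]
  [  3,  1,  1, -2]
λ = -2: alg = 4, geom = 2

Step 1 — factor the characteristic polynomial to read off the algebraic multiplicities:
  χ_A(x) = (x + 2)^4

Step 2 — compute geometric multiplicities via the rank-nullity identity g(λ) = n − rank(A − λI):
  rank(A − (-2)·I) = 2, so dim ker(A − (-2)·I) = n − 2 = 2

Summary:
  λ = -2: algebraic multiplicity = 4, geometric multiplicity = 2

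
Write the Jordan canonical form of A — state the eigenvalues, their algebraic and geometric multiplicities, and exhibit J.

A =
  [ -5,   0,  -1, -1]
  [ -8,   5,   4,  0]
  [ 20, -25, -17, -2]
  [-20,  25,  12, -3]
J_2(-5) ⊕ J_2(-5)

The characteristic polynomial is
  det(x·I − A) = x^4 + 20*x^3 + 150*x^2 + 500*x + 625 = (x + 5)^4

Eigenvalues and multiplicities (the geometric multiplicity of λ is n − rank(A − λI), which equals the number of Jordan blocks for λ):
  λ = -5: algebraic multiplicity = 4, geometric multiplicity = 2

Determining the block sizes for each eigenvalue:
  λ = -5: with am = 4 and gm = 2, the partition is not yet determined (e.g. several partitions of 4 into 2 parts exist). Let N = A − (-5)·I. Computing rank(N^1) = 2, rank(N^2) = 0; the number of blocks of size ≥ j is rank(N^{j−1}) − rank(N^j), giving [2, 2]. So we have 2 block(s) of size 2 → block sizes [2, 2]

Assembling the blocks gives a Jordan form
J =
  [-5,  1,  0,  0]
  [ 0, -5,  0,  0]
  [ 0,  0, -5,  1]
  [ 0,  0,  0, -5]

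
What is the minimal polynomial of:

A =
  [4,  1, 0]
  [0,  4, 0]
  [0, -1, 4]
x^2 - 8*x + 16

The characteristic polynomial is χ_A(x) = (x - 4)^3, so the eigenvalues are known. The minimal polynomial is
  m_A(x) = Π_λ (x − λ)^{k_λ}
where k_λ is the size of the *largest* Jordan block for λ (equivalently, the smallest k with (A − λI)^k v = 0 for every generalised eigenvector v of λ).

  λ = 4: largest Jordan block has size 2, contributing (x − 4)^2

So m_A(x) = (x - 4)^2 = x^2 - 8*x + 16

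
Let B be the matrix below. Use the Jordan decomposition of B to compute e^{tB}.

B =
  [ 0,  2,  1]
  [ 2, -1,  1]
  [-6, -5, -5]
e^{tB} =
  [t^2*exp(-2*t) + 2*t*exp(-2*t) + exp(-2*t), t^2*exp(-2*t)/2 + 2*t*exp(-2*t), t^2*exp(-2*t)/2 + t*exp(-2*t)]
  [2*t*exp(-2*t), t*exp(-2*t) + exp(-2*t), t*exp(-2*t)]
  [-2*t^2*exp(-2*t) - 6*t*exp(-2*t), -t^2*exp(-2*t) - 5*t*exp(-2*t), -t^2*exp(-2*t) - 3*t*exp(-2*t) + exp(-2*t)]

Strategy: write B = P · J · P⁻¹ where J is a Jordan canonical form, so e^{tB} = P · e^{tJ} · P⁻¹, and e^{tJ} can be computed block-by-block.

B has Jordan form
J =
  [-2,  1,  0]
  [ 0, -2,  1]
  [ 0,  0, -2]
(up to reordering of blocks).

Per-block formulas:
  For a 3×3 Jordan block J_3(-2): exp(t · J_3(-2)) = e^(-2t)·(I + t·N + (t^2/2)·N^2), where N is the 3×3 nilpotent shift.

After assembling e^{tJ} and conjugating by P, we get:

e^{tB} =
  [t^2*exp(-2*t) + 2*t*exp(-2*t) + exp(-2*t), t^2*exp(-2*t)/2 + 2*t*exp(-2*t), t^2*exp(-2*t)/2 + t*exp(-2*t)]
  [2*t*exp(-2*t), t*exp(-2*t) + exp(-2*t), t*exp(-2*t)]
  [-2*t^2*exp(-2*t) - 6*t*exp(-2*t), -t^2*exp(-2*t) - 5*t*exp(-2*t), -t^2*exp(-2*t) - 3*t*exp(-2*t) + exp(-2*t)]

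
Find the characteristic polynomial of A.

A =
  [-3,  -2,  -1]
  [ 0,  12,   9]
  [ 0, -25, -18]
x^3 + 9*x^2 + 27*x + 27

Expanding det(x·I − A) (e.g. by cofactor expansion or by noting that A is similar to its Jordan form J, which has the same characteristic polynomial as A) gives
  χ_A(x) = x^3 + 9*x^2 + 27*x + 27
which factors as (x + 3)^3. The eigenvalues (with algebraic multiplicities) are λ = -3 with multiplicity 3.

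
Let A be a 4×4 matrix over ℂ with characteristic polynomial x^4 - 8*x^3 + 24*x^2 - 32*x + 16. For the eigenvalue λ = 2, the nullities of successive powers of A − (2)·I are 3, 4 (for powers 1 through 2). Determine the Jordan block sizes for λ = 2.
Block sizes for λ = 2: [2, 1, 1]

From the dimensions of kernels of powers, the number of Jordan blocks of size at least j is d_j − d_{j−1} where d_j = dim ker(N^j) (with d_0 = 0). Computing the differences gives [3, 1].
The number of blocks of size exactly k is (#blocks of size ≥ k) − (#blocks of size ≥ k + 1), so the partition is: 2 block(s) of size 1, 1 block(s) of size 2.
In nonincreasing order the block sizes are [2, 1, 1].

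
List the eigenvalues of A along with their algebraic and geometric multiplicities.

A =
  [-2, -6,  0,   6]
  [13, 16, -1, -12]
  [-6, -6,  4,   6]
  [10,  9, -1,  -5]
λ = 1: alg = 1, geom = 1; λ = 4: alg = 3, geom = 2

Step 1 — factor the characteristic polynomial to read off the algebraic multiplicities:
  χ_A(x) = (x - 4)^3*(x - 1)

Step 2 — compute geometric multiplicities via the rank-nullity identity g(λ) = n − rank(A − λI):
  rank(A − (1)·I) = 3, so dim ker(A − (1)·I) = n − 3 = 1
  rank(A − (4)·I) = 2, so dim ker(A − (4)·I) = n − 2 = 2

Summary:
  λ = 1: algebraic multiplicity = 1, geometric multiplicity = 1
  λ = 4: algebraic multiplicity = 3, geometric multiplicity = 2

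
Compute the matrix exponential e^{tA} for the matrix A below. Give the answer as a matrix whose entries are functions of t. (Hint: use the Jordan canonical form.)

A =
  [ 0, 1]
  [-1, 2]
e^{tA} =
  [-t*exp(t) + exp(t), t*exp(t)]
  [-t*exp(t), t*exp(t) + exp(t)]

Strategy: write A = P · J · P⁻¹ where J is a Jordan canonical form, so e^{tA} = P · e^{tJ} · P⁻¹, and e^{tJ} can be computed block-by-block.

A has Jordan form
J =
  [1, 1]
  [0, 1]
(up to reordering of blocks).

Per-block formulas:
  For a 2×2 Jordan block J_2(1): exp(t · J_2(1)) = e^(1t)·(I + t·N), where N is the 2×2 nilpotent shift.

After assembling e^{tJ} and conjugating by P, we get:

e^{tA} =
  [-t*exp(t) + exp(t), t*exp(t)]
  [-t*exp(t), t*exp(t) + exp(t)]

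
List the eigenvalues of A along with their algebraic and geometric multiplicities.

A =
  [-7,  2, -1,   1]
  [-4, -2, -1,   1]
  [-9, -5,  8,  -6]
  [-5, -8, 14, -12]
λ = -5: alg = 3, geom = 1; λ = 2: alg = 1, geom = 1

Step 1 — factor the characteristic polynomial to read off the algebraic multiplicities:
  χ_A(x) = (x - 2)*(x + 5)^3

Step 2 — compute geometric multiplicities via the rank-nullity identity g(λ) = n − rank(A − λI):
  rank(A − (-5)·I) = 3, so dim ker(A − (-5)·I) = n − 3 = 1
  rank(A − (2)·I) = 3, so dim ker(A − (2)·I) = n − 3 = 1

Summary:
  λ = -5: algebraic multiplicity = 3, geometric multiplicity = 1
  λ = 2: algebraic multiplicity = 1, geometric multiplicity = 1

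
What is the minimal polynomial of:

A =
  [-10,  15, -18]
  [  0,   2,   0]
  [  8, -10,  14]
x^2 - 4*x + 4

The characteristic polynomial is χ_A(x) = (x - 2)^3, so the eigenvalues are known. The minimal polynomial is
  m_A(x) = Π_λ (x − λ)^{k_λ}
where k_λ is the size of the *largest* Jordan block for λ (equivalently, the smallest k with (A − λI)^k v = 0 for every generalised eigenvector v of λ).

  λ = 2: largest Jordan block has size 2, contributing (x − 2)^2

So m_A(x) = (x - 2)^2 = x^2 - 4*x + 4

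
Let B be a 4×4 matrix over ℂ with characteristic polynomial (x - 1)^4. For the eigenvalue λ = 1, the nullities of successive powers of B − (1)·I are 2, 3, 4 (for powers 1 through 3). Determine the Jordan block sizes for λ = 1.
Block sizes for λ = 1: [3, 1]

From the dimensions of kernels of powers, the number of Jordan blocks of size at least j is d_j − d_{j−1} where d_j = dim ker(N^j) (with d_0 = 0). Computing the differences gives [2, 1, 1].
The number of blocks of size exactly k is (#blocks of size ≥ k) − (#blocks of size ≥ k + 1), so the partition is: 1 block(s) of size 1, 1 block(s) of size 3.
In nonincreasing order the block sizes are [3, 1].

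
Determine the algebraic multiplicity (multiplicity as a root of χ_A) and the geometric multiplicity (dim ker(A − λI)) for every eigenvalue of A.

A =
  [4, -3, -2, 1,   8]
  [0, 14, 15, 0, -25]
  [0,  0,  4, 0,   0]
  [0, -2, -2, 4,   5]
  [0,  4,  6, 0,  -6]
λ = 4: alg = 5, geom = 2

Step 1 — factor the characteristic polynomial to read off the algebraic multiplicities:
  χ_A(x) = (x - 4)^5

Step 2 — compute geometric multiplicities via the rank-nullity identity g(λ) = n − rank(A − λI):
  rank(A − (4)·I) = 3, so dim ker(A − (4)·I) = n − 3 = 2

Summary:
  λ = 4: algebraic multiplicity = 5, geometric multiplicity = 2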